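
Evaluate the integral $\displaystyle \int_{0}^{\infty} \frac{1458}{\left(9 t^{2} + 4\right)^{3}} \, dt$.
$\frac{729 \pi}{256}$

Recall the elementary integral
$$J(a) = \int_{0}^{\infty} \frac{2}{a^{2} + t^{2}} \, dt = \frac{\pi}{a}.$$

Differentiating under the integral sign with respect to $a$,
$$\frac{dJ}{da} = \int_{0}^{\infty} - \frac{4 a}{\left(a^{2} + t^{2}\right)^{2}} \, dt = - \frac{\pi}{a^{2}},$$
so $\int_{0}^{\infty} \frac{2}{\left(a^{2} + t^{2}\right)^{2}} \, dt = \frac{\pi}{2 a^{3}}$.

Repeating — each differentiation of $1/(t^2+a^2)^j$ produces $-2ja/(t^2+a^2)^{j+1}$ — and dividing through by $-2ja$ at each step yields, after $2$ differentiations in total,
$$\int_{0}^{\infty} \frac{2}{\left(a^{2} + t^{2}\right)^{3}} \, dt = \frac{3 \pi}{8 a^{5}}.$$

Setting $a = \frac{2}{3}$:
$$I = \frac{729 \pi}{256}.$$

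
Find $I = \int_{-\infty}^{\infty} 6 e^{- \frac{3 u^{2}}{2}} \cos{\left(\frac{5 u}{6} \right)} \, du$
$\frac{2 \sqrt{6} \sqrt{\pi}}{e^{\frac{25}{216}}}$

Define $I(b) = \int_{-\infty}^{\infty} 6 e^{- \frac{3 u^{2}}{2}} \cos{\left(b u \right)} \, du$.

Differentiating under the integral sign,
$$I'(b) = \int_{-\infty}^{\infty} - 6 u e^{- \frac{3 u^{2}}{2}} \sin{\left(b u \right)} \, du.$$

Integrate $\int_{-\infty}^{\infty} u \sin(b u)\, e^{- \frac{3 u^{2}}{2}}\, du$ by parts with $w = \sin(b u)$ and $dv = u\, e^{- \frac{3 u^{2}}{2}}\, du$, giving $v = - \frac{e^{- \frac{3 u^{2}}{2}}}{3}$. The boundary term vanishes and
$$\int_{-\infty}^{\infty} u \sin(b u)\, e^{- \frac{3 u^{2}}{2}}\, du = \frac{b}{3} \int_{-\infty}^{\infty} \cos(b u)\, e^{- \frac{3 u^{2}}{2}}\, du,$$
so $I'(b) = - \frac{b}{3}\, I(b)$.

This is a separable first-order ODE; solving with the initial condition $I(0) = \int_{-\infty}^{\infty} 6 e^{- \frac{3 u^{2}}{2}}\,du = 2 \sqrt{6} \sqrt{\pi}$ gives
$$I(b) = 2 \sqrt{6} \sqrt{\pi} e^{- \frac{b^{2}}{6}}.$$

Setting $b = \frac{5}{6}$:
$$I = \frac{2 \sqrt{6} \sqrt{\pi}}{e^{\frac{25}{216}}}.$$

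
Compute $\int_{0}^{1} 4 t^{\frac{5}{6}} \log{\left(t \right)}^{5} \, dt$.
$- \frac{22394880}{1771561}$

Start from the elementary integral
$$J(a) = \int_{0}^{1} 4 t^{a} \, dt = \frac{4}{a + 1}.$$

Differentiating under the integral sign brings down a factor of $\ln t$:
$$\frac{dJ}{da} = \int_{0}^{1} 4 t^{a} \log{\left(t \right)} \, dt = - \frac{4}{\left(a + 1\right)^{2}}.$$

Repeating $5$ times in total — each differentiation brings down another $\ln t$ — gives
$$\frac{d^{5}J}{da^{5}} = \int_{0}^{1} 4 t^{a} \log{\left(t \right)}^{5} \, dt = - \frac{480}{\left(a + 1\right)^{6}},$$
and the integrand here is exactly the target integrand, so $I = - \frac{480}{\left(a + 1\right)^{6}}$.

Setting $a = \frac{5}{6}$:
$$I = - \frac{22394880}{1771561}.$$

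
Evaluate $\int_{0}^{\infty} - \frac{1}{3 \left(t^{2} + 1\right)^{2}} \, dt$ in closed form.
$- \frac{\pi}{12}$

Begin with the known result
$$J(a) = \int_{0}^{\infty} - \frac{1}{3 \left(a^{2} + t^{2}\right)} \, dt = - \frac{\pi}{6 a}.$$

Differentiating under the integral sign with respect to $a$,
$$\frac{dJ}{da} = \int_{0}^{\infty} \frac{2 a}{3 \left(a^{2} + t^{2}\right)^{2}} \, dt = \frac{\pi}{6 a^{2}},$$
so $\int_{0}^{\infty} - \frac{1}{3 \left(a^{2} + t^{2}\right)^{2}} \, dt = - \frac{\pi}{12 a^{3}}$.

Setting $a = 1$:
$$I = - \frac{\pi}{12}.$$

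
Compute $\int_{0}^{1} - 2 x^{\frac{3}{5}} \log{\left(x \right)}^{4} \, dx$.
$- \frac{9375}{2048}$

Begin with the known integral
$$J(a) = \int_{0}^{1} - 2 x^{a} \, dx = - \frac{2}{a + 1}.$$

Differentiating under the integral sign brings down a factor of $\ln x$:
$$\frac{dJ}{da} = \int_{0}^{1} - 2 x^{a} \log{\left(x \right)} \, dx = \frac{2}{\left(a + 1\right)^{2}}.$$

Repeating $4$ times in total — each differentiation brings down another $\ln x$ — gives
$$\frac{d^{4}J}{da^{4}} = \int_{0}^{1} - 2 x^{a} \log{\left(x \right)}^{4} \, dx = - \frac{48}{\left(a + 1\right)^{5}},$$
and the integrand here is exactly the target integrand, so $I = - \frac{48}{\left(a + 1\right)^{5}}$.

Setting $a = \frac{3}{5}$:
$$I = - \frac{9375}{2048}.$$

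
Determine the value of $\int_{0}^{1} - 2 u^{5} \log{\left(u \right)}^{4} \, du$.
$- \frac{1}{162}$

Start from the elementary integral
$$J(a) = \int_{0}^{1} - 2 u^{a} \, du = - \frac{2}{a + 1}.$$

Differentiating under the integral sign brings down a factor of $\ln u$:
$$\frac{dJ}{da} = \int_{0}^{1} - 2 u^{a} \log{\left(u \right)} \, du = \frac{2}{\left(a + 1\right)^{2}}.$$

Repeating $4$ times in total — each differentiation brings down another $\ln u$ — gives
$$\frac{d^{4}J}{da^{4}} = \int_{0}^{1} - 2 u^{a} \log{\left(u \right)}^{4} \, du = - \frac{48}{\left(a + 1\right)^{5}},$$
and the integrand here is exactly the target integrand, so $I = - \frac{48}{\left(a + 1\right)^{5}}$.

Setting $a = 5$:
$$I = - \frac{1}{162}.$$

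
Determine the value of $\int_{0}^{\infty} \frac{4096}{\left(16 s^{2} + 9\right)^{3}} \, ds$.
$\frac{64 \pi}{81}$

Start from the standard arctangent integral
$$J(a) = \int_{0}^{\infty} \frac{1}{a^{2} + s^{2}} \, ds = \frac{\pi}{2 a}.$$

Differentiating under the integral sign with respect to $a$,
$$\frac{dJ}{da} = \int_{0}^{\infty} - \frac{2 a}{\left(a^{2} + s^{2}\right)^{2}} \, ds = - \frac{\pi}{2 a^{2}},$$
so $\int_{0}^{\infty} \frac{1}{\left(a^{2} + s^{2}\right)^{2}} \, ds = \frac{\pi}{4 a^{3}}$.

Repeating — each differentiation of $1/(s^2+a^2)^j$ produces $-2ja/(s^2+a^2)^{j+1}$ — and dividing through by $-2ja$ at each step yields, after $2$ differentiations in total,
$$\int_{0}^{\infty} \frac{1}{\left(a^{2} + s^{2}\right)^{3}} \, ds = \frac{3 \pi}{16 a^{5}}.$$

Setting $a = \frac{3}{4}$:
$$I = \frac{64 \pi}{81}.$$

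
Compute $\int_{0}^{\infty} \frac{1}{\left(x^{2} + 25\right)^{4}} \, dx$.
$\frac{\pi}{500000}$

Recall the elementary integral
$$J(a) = \int_{0}^{\infty} \frac{1}{a^{2} + x^{2}} \, dx = \frac{\pi}{2 a}.$$

Differentiating under the integral sign with respect to $a$,
$$\frac{dJ}{da} = \int_{0}^{\infty} - \frac{2 a}{\left(a^{2} + x^{2}\right)^{2}} \, dx = - \frac{\pi}{2 a^{2}},$$
so $\int_{0}^{\infty} \frac{1}{\left(a^{2} + x^{2}\right)^{2}} \, dx = \frac{\pi}{4 a^{3}}$.

Repeating — each differentiation of $1/(x^2+a^2)^j$ produces $-2ja/(x^2+a^2)^{j+1}$ — and dividing through by $-2ja$ at each step yields, after $3$ differentiations in total,
$$\int_{0}^{\infty} \frac{1}{\left(a^{2} + x^{2}\right)^{4}} \, dx = \frac{5 \pi}{32 a^{7}}.$$

Setting $a = 5$:
$$I = \frac{\pi}{500000}.$$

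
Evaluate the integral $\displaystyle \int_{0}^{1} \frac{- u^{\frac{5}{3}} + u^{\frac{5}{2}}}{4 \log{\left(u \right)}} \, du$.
$\log{\left(\frac{\sqrt[4]{21}}{2} \right)}$

Replace the exponent $\frac{5}{3}$ by a parameter $a$: let $I(a) = \int_{0}^{1} \frac{u^{\frac{5}{2}} - u^{a}}{4 \log{\left(u \right)}} \, du$.

Since $\dfrac{\partial}{\partial a}\,u^{a} = u^{a} \ln u$, the $\ln u$ in the denominator cancels and
$$\frac{dI}{da} = \int_{0}^{1} - \frac{1}{4} u^{a} \, du = - \frac{1}{4} \left[\frac{u^{a+1}}{a+1}\right]_0^1 = - \frac{1}{4 a + 4}.$$

Integrating with respect to $a$ gives $I(a) = - \frac{\log{\left(a + 1 \right)}}{4} - \frac{\log{\left(2 \right)}}{4} + \frac{\log{\left(7 \right)}}{4} + C$.

At $a = \frac{5}{2}$ the integrand is identically $0$, so $I(\frac{5}{2}) = 0$. The closed form gives $0$, hence $C = 0$.

Setting $a = \frac{5}{3}$:
$$I = \log{\left(\frac{\sqrt[4]{21}}{2} \right)}.$$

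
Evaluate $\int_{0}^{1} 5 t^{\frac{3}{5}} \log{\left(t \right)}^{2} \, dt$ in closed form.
$\frac{625}{256}$

Start from the elementary integral
$$J(a) = \int_{0}^{1} 5 t^{a} \, dt = \frac{5}{a + 1}.$$

Differentiating under the integral sign brings down a factor of $\ln t$:
$$\frac{dJ}{da} = \int_{0}^{1} 5 t^{a} \log{\left(t \right)} \, dt = - \frac{5}{\left(a + 1\right)^{2}}.$$

Repeating twice in total — each differentiation brings down another $\ln t$ — gives
$$\frac{d^{2}J}{da^{2}} = \int_{0}^{1} 5 t^{a} \log{\left(t \right)}^{2} \, dt = \frac{10}{\left(a + 1\right)^{3}},$$
and the integrand here is exactly the target integrand, so $I = \frac{10}{\left(a + 1\right)^{3}}$.

Setting $a = \frac{3}{5}$:
$$I = \frac{625}{256}.$$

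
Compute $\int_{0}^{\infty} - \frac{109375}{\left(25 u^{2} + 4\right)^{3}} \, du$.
$- \frac{65625 \pi}{512}$

Recall the elementary integral
$$J(a) = \int_{0}^{\infty} - \frac{7}{a^{2} + u^{2}} \, du = - \frac{7 \pi}{2 a}.$$

Differentiating under the integral sign with respect to $a$,
$$\frac{dJ}{da} = \int_{0}^{\infty} \frac{14 a}{\left(a^{2} + u^{2}\right)^{2}} \, du = \frac{7 \pi}{2 a^{2}},$$
so $\int_{0}^{\infty} - \frac{7}{\left(a^{2} + u^{2}\right)^{2}} \, du = - \frac{7 \pi}{4 a^{3}}$.

Repeating — each differentiation of $1/(u^2+a^2)^j$ produces $-2ja/(u^2+a^2)^{j+1}$ — and dividing through by $-2ja$ at each step yields, after $2$ differentiations in total,
$$\int_{0}^{\infty} - \frac{7}{\left(a^{2} + u^{2}\right)^{3}} \, du = - \frac{21 \pi}{16 a^{5}}.$$

Setting $a = \frac{2}{5}$:
$$I = - \frac{65625 \pi}{512}.$$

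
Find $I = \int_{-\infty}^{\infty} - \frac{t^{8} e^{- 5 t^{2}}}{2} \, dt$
$- \frac{21 \sqrt{5} \sqrt{\pi}}{20000}$

Start from the elementary integral
$$J(a) = \int_{-\infty}^{\infty} - \frac{e^{- a t^{2}}}{2} \, dt = - \frac{\sqrt{\pi}}{2 \sqrt{a}}.$$

Differentiating under the integral sign brings down a factor of $(-t^2)$:
$$\frac{dJ}{da} = \int_{-\infty}^{\infty} \frac{t^{2} e^{- a t^{2}}}{2} \, dt = \frac{\sqrt{\pi}}{4 a^{\frac{3}{2}}}.$$

Repeating $4$ times in total — each differentiation brings down another $(-t^2)$ — gives
$$\frac{d^{4}J}{da^{4}} = \int_{-\infty}^{\infty} - \frac{t^{8} e^{- a t^{2}}}{2} \, dt = - \frac{105 \sqrt{\pi}}{32 a^{\frac{9}{2}}},$$
and the integrand here is exactly the target integrand, so $I = - \frac{105 \sqrt{\pi}}{32 a^{\frac{9}{2}}}$.

Setting $a = 5$:
$$I = - \frac{21 \sqrt{5} \sqrt{\pi}}{20000}.$$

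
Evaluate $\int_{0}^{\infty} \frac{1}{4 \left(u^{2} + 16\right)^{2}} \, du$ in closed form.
$\frac{\pi}{1024}$

Start from the standard arctangent integral
$$J(a) = \int_{0}^{\infty} \frac{1}{4 \left(a^{2} + u^{2}\right)} \, du = \frac{\pi}{8 a}.$$

Differentiating under the integral sign with respect to $a$,
$$\frac{dJ}{da} = \int_{0}^{\infty} - \frac{a}{2 \left(a^{2} + u^{2}\right)^{2}} \, du = - \frac{\pi}{8 a^{2}},$$
so $\int_{0}^{\infty} \frac{1}{4 \left(a^{2} + u^{2}\right)^{2}} \, du = \frac{\pi}{16 a^{3}}$.

Setting $a = 4$:
$$I = \frac{\pi}{1024}.$$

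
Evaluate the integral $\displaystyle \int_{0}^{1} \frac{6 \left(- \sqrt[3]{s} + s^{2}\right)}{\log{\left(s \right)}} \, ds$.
$\log{\left(\frac{531441}{4096} \right)}$

Consider the one-parameter family: let $I(a) = \int_{0}^{1} \frac{6 \left(s^{2} - s^{a}\right)}{\log{\left(s \right)}} \, ds$.

Since $\dfrac{\partial}{\partial a}\,s^{a} = s^{a} \ln s$, the $\ln s$ in the denominator cancels and
$$\frac{dI}{da} = \int_{0}^{1} -6 s^{a} \, ds = -6 \left[\frac{s^{a+1}}{a+1}\right]_0^1 = - \frac{6}{a + 1}.$$

Integrating with respect to $a$ gives $I(a) = \log{\left(\frac{729}{\left(a + 1\right)^{6}} \right)} + C$.

At $a = 2$ the integrand is identically $0$, so $I(2) = 0$. The closed form gives $0$, hence $C = 0$.

Setting $a = \frac{1}{3}$:
$$I = \log{\left(\frac{531441}{4096} \right)}.$$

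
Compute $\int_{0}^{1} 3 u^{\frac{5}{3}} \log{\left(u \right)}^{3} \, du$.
$- \frac{729}{2048}$

Consider the simpler parametrised integral
$$J(a) = \int_{0}^{1} 3 u^{a} \, du = \frac{3}{a + 1}.$$

Differentiating under the integral sign brings down a factor of $\ln u$:
$$\frac{dJ}{da} = \int_{0}^{1} 3 u^{a} \log{\left(u \right)} \, du = - \frac{3}{\left(a + 1\right)^{2}}.$$

Repeating $3$ times in total — each differentiation brings down another $\ln u$ — gives
$$\frac{d^{3}J}{da^{3}} = \int_{0}^{1} 3 u^{a} \log{\left(u \right)}^{3} \, du = - \frac{18}{\left(a + 1\right)^{4}},$$
and the integrand here is exactly the target integrand, so $I = - \frac{18}{\left(a + 1\right)^{4}}$.

Setting $a = \frac{5}{3}$:
$$I = - \frac{729}{2048}.$$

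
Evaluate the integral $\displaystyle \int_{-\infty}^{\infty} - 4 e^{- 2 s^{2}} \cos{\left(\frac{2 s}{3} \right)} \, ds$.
$- \frac{2 \sqrt{2} \sqrt{\pi}}{e^{\frac{1}{18}}}$

Define $I(b) = \int_{-\infty}^{\infty} - 4 e^{- 2 s^{2}} \cos{\left(b s \right)} \, ds$.

Differentiating under the integral sign,
$$I'(b) = \int_{-\infty}^{\infty} 4 s e^{- 2 s^{2}} \sin{\left(b s \right)} \, ds.$$

Integrate $\int_{-\infty}^{\infty} s \sin(b s)\, e^{- 2 s^{2}}\, ds$ by parts with $u = \sin(b s)$ and $dv = s\, e^{- 2 s^{2}}\, ds$, giving $v = - \frac{e^{- 2 s^{2}}}{4}$. The boundary term vanishes and
$$\int_{-\infty}^{\infty} s \sin(b s)\, e^{- 2 s^{2}}\, ds = \frac{b}{4} \int_{-\infty}^{\infty} \cos(b s)\, e^{- 2 s^{2}}\, ds,$$
so $I'(b) = - \frac{b}{4}\, I(b)$.

This is a separable first-order ODE; solving with the initial condition $I(0) = \int_{-\infty}^{\infty} - 4 e^{- 2 s^{2}}\,ds = - 2 \sqrt{2} \sqrt{\pi}$ gives
$$I(b) = - 2 \sqrt{2} \sqrt{\pi} e^{- \frac{b^{2}}{8}}.$$

Setting $b = \frac{2}{3}$:
$$I = - \frac{2 \sqrt{2} \sqrt{\pi}}{e^{\frac{1}{18}}}.$$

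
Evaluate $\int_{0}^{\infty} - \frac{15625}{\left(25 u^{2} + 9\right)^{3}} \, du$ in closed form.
$- \frac{3125 \pi}{1296}$

Recall the elementary integral
$$J(a) = \int_{0}^{\infty} - \frac{1}{a^{2} + u^{2}} \, du = - \frac{\pi}{2 a}.$$

Differentiating under the integral sign with respect to $a$,
$$\frac{dJ}{da} = \int_{0}^{\infty} \frac{2 a}{\left(a^{2} + u^{2}\right)^{2}} \, du = \frac{\pi}{2 a^{2}},$$
so $\int_{0}^{\infty} - \frac{1}{\left(a^{2} + u^{2}\right)^{2}} \, du = - \frac{\pi}{4 a^{3}}$.

Repeating — each differentiation of $1/(u^2+a^2)^j$ produces $-2ja/(u^2+a^2)^{j+1}$ — and dividing through by $-2ja$ at each step yields, after $2$ differentiations in total,
$$\int_{0}^{\infty} - \frac{1}{\left(a^{2} + u^{2}\right)^{3}} \, du = - \frac{3 \pi}{16 a^{5}}.$$

Setting $a = \frac{3}{5}$:
$$I = - \frac{3125 \pi}{1296}.$$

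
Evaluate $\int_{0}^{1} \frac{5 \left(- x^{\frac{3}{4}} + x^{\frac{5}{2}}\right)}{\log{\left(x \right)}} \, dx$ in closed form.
$\log{\left(32 \right)}$

Introduce a parameter $a$ in the exponent: let $I(a) = \int_{0}^{1} \frac{5 \left(- x^{\frac{3}{4}} + x^{a}\right)}{\log{\left(x \right)}} \, dx$.

Since $\dfrac{\partial}{\partial a}\,x^{a} = x^{a} \ln x$, the $\ln x$ in the denominator cancels and
$$\frac{dI}{da} = \int_{0}^{1} 5 x^{a} \, dx = 5 \left[\frac{x^{a+1}}{a+1}\right]_0^1 = \frac{5}{a + 1}.$$

Integrating with respect to $a$ gives $I(a) = \log{\left(\frac{1024 \left(a + 1\right)^{5}}{16807} \right)} + C$.

At $a = \frac{3}{4}$ the integrand is identically $0$, so $I(\frac{3}{4}) = 0$. The closed form gives $0$, hence $C = 0$.

Setting $a = \frac{5}{2}$:
$$I = \log{\left(32 \right)}.$$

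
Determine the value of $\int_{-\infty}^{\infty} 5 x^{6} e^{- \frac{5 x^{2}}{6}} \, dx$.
$\frac{81 \sqrt{30} \sqrt{\pi}}{25}$

Begin with the known integral
$$J(a) = \int_{-\infty}^{\infty} 5 e^{- a x^{2}} \, dx = \frac{5 \sqrt{\pi}}{\sqrt{a}}.$$

Differentiating under the integral sign brings down a factor of $(-x^2)$:
$$\frac{dJ}{da} = \int_{-\infty}^{\infty} - 5 x^{2} e^{- a x^{2}} \, dx = - \frac{5 \sqrt{\pi}}{2 a^{\frac{3}{2}}}.$$

Repeating $3$ times in total — each differentiation brings down another $(-x^2)$ — gives
$$\frac{d^{3}J}{da^{3}} = \int_{-\infty}^{\infty} - 5 x^{6} e^{- a x^{2}} \, dx = - \frac{75 \sqrt{\pi}}{8 a^{\frac{7}{2}}},$$
and the integrand here is $(-1)^{3}$ times the target integrand, so $I = (-1)^{3}\,\frac{d^{3}J}{da^{3}} = \frac{75 \sqrt{\pi}}{8 a^{\frac{7}{2}}}$.

Setting $a = \frac{5}{6}$:
$$I = \frac{81 \sqrt{30} \sqrt{\pi}}{25}.$$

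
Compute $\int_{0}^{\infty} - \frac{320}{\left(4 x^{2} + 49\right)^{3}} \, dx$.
$- \frac{30 \pi}{16807}$

Recall the elementary integral
$$J(a) = \int_{0}^{\infty} - \frac{5}{a^{2} + x^{2}} \, dx = - \frac{5 \pi}{2 a}.$$

Differentiating under the integral sign with respect to $a$,
$$\frac{dJ}{da} = \int_{0}^{\infty} \frac{10 a}{\left(a^{2} + x^{2}\right)^{2}} \, dx = \frac{5 \pi}{2 a^{2}},$$
so $\int_{0}^{\infty} - \frac{5}{\left(a^{2} + x^{2}\right)^{2}} \, dx = - \frac{5 \pi}{4 a^{3}}$.

Repeating — each differentiation of $1/(x^2+a^2)^j$ produces $-2ja/(x^2+a^2)^{j+1}$ — and dividing through by $-2ja$ at each step yields, after $2$ differentiations in total,
$$\int_{0}^{\infty} - \frac{5}{\left(a^{2} + x^{2}\right)^{3}} \, dx = - \frac{15 \pi}{16 a^{5}}.$$

Setting $a = \frac{7}{2}$:
$$I = - \frac{30 \pi}{16807}.$$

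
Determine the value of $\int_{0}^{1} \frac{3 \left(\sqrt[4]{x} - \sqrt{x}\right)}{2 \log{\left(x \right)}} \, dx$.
$\log{\left(\frac{5 \sqrt{30}}{36} \right)}$

Introduce a parameter $a$ in the exponent: let $I(a) = \int_{0}^{1} \frac{3 \left(- \sqrt{x} + x^{a}\right)}{2 \log{\left(x \right)}} \, dx$.

Since $\dfrac{\partial}{\partial a}\,x^{a} = x^{a} \ln x$, the $\ln x$ in the denominator cancels and
$$\frac{dI}{da} = \int_{0}^{1} \frac{3}{2} x^{a} \, dx = \frac{3}{2} \left[\frac{x^{a+1}}{a+1}\right]_0^1 = \frac{3}{2 \left(a + 1\right)}.$$

Integrating with respect to $a$ gives $I(a) = \log{\left(\frac{2 \sqrt{6} \left(a + 1\right)^{\frac{3}{2}}}{9} \right)} + C$.

At $a = \frac{1}{2}$ the integrand is identically $0$, so $I(\frac{1}{2}) = 0$. The closed form gives $0$, hence $C = 0$.

Setting $a = \frac{1}{4}$:
$$I = \log{\left(\frac{5 \sqrt{30}}{36} \right)}.$$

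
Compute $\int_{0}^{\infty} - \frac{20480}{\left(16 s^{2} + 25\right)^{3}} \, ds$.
$- \frac{192 \pi}{625}$

Start from the standard arctangent integral
$$J(a) = \int_{0}^{\infty} - \frac{5}{a^{2} + s^{2}} \, ds = - \frac{5 \pi}{2 a}.$$

Differentiating under the integral sign with respect to $a$,
$$\frac{dJ}{da} = \int_{0}^{\infty} \frac{10 a}{\left(a^{2} + s^{2}\right)^{2}} \, ds = \frac{5 \pi}{2 a^{2}},$$
so $\int_{0}^{\infty} - \frac{5}{\left(a^{2} + s^{2}\right)^{2}} \, ds = - \frac{5 \pi}{4 a^{3}}$.

Repeating — each differentiation of $1/(s^2+a^2)^j$ produces $-2ja/(s^2+a^2)^{j+1}$ — and dividing through by $-2ja$ at each step yields, after $2$ differentiations in total,
$$\int_{0}^{\infty} - \frac{5}{\left(a^{2} + s^{2}\right)^{3}} \, ds = - \frac{15 \pi}{16 a^{5}}.$$

Setting $a = \frac{5}{4}$:
$$I = - \frac{192 \pi}{625}.$$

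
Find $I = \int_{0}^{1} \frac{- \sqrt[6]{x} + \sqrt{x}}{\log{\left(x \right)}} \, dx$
$\log{\left(\frac{9}{7} \right)}$

Introduce a parameter $a$ in the exponent: let $I(a) = \int_{0}^{1} \frac{- \sqrt[6]{x} + x^{a}}{\log{\left(x \right)}} \, dx$.

Since $\dfrac{\partial}{\partial a}\,x^{a} = x^{a} \ln x$, the $\ln x$ in the denominator cancels and
$$\frac{dI}{da} = \int_{0}^{1} x^{a} \, dx = \left[\frac{x^{a+1}}{a+1}\right]_0^1 = \frac{1}{a + 1}.$$

Integrating with respect to $a$ gives $I(a) = \log{\left(\frac{6 a}{7} + \frac{6}{7} \right)} + C$.

At $a = \frac{1}{6}$ the integrand is identically $0$, so $I(\frac{1}{6}) = 0$. The closed form gives $0$, hence $C = 0$.

Setting $a = \frac{1}{2}$:
$$I = \log{\left(\frac{9}{7} \right)}.$$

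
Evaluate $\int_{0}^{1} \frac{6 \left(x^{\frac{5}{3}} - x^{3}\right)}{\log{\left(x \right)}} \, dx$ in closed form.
$\log{\left(\frac{64}{729} \right)}$

Replace the exponent $\frac{5}{3}$ by a parameter $a$: let $I(a) = \int_{0}^{1} \frac{6 \left(- x^{3} + x^{a}\right)}{\log{\left(x \right)}} \, dx$.

Since $\dfrac{\partial}{\partial a}\,x^{a} = x^{a} \ln x$, the $\ln x$ in the denominator cancels and
$$\frac{dI}{da} = \int_{0}^{1} 6 x^{a} \, dx = 6 \left[\frac{x^{a+1}}{a+1}\right]_0^1 = \frac{6}{a + 1}.$$

Integrating with respect to $a$ gives $I(a) = \log{\left(\frac{\left(a + 1\right)^{6}}{4096} \right)} + C$.

At $a = 3$ the integrand is identically $0$, so $I(3) = 0$. The closed form gives $0$, hence $C = 0$.

Setting $a = \frac{5}{3}$:
$$I = \log{\left(\frac{64}{729} \right)}.$$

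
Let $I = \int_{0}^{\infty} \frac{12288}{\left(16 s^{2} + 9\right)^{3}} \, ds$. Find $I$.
$\frac{64 \pi}{27}$

Recall the elementary integral
$$J(a) = \int_{0}^{\infty} \frac{3}{a^{2} + s^{2}} \, ds = \frac{3 \pi}{2 a}.$$

Differentiating under the integral sign with respect to $a$,
$$\frac{dJ}{da} = \int_{0}^{\infty} - \frac{6 a}{\left(a^{2} + s^{2}\right)^{2}} \, ds = - \frac{3 \pi}{2 a^{2}},$$
so $\int_{0}^{\infty} \frac{3}{\left(a^{2} + s^{2}\right)^{2}} \, ds = \frac{3 \pi}{4 a^{3}}$.

Repeating — each differentiation of $1/(s^2+a^2)^j$ produces $-2ja/(s^2+a^2)^{j+1}$ — and dividing through by $-2ja$ at each step yields, after $2$ differentiations in total,
$$\int_{0}^{\infty} \frac{3}{\left(a^{2} + s^{2}\right)^{3}} \, ds = \frac{9 \pi}{16 a^{5}}.$$

Setting $a = \frac{3}{4}$:
$$I = \frac{64 \pi}{27}.$$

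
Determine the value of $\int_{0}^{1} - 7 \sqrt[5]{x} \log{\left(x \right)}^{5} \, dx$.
$\frac{546875}{1944}$

Begin with the known integral
$$J(a) = \int_{0}^{1} - 7 x^{a} \, dx = - \frac{7}{a + 1}.$$

Differentiating under the integral sign brings down a factor of $\ln x$:
$$\frac{dJ}{da} = \int_{0}^{1} - 7 x^{a} \log{\left(x \right)} \, dx = \frac{7}{\left(a + 1\right)^{2}}.$$

Repeating $5$ times in total — each differentiation brings down another $\ln x$ — gives
$$\frac{d^{5}J}{da^{5}} = \int_{0}^{1} - 7 x^{a} \log{\left(x \right)}^{5} \, dx = \frac{840}{\left(a + 1\right)^{6}},$$
and the integrand here is exactly the target integrand, so $I = \frac{840}{\left(a + 1\right)^{6}}$.

Setting $a = \frac{1}{5}$:
$$I = \frac{546875}{1944}.$$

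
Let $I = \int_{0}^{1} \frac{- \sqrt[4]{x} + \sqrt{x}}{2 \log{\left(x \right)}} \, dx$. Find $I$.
$\log{\left(\frac{\sqrt{30}}{5} \right)}$

Consider the one-parameter family: let $I(a) = \int_{0}^{1} \frac{\sqrt{x} - x^{a}}{2 \log{\left(x \right)}} \, dx$.

Since $\dfrac{\partial}{\partial a}\,x^{a} = x^{a} \ln x$, the $\ln x$ in the denominator cancels and
$$\frac{dI}{da} = \int_{0}^{1} - \frac{1}{2} x^{a} \, dx = - \frac{1}{2} \left[\frac{x^{a+1}}{a+1}\right]_0^1 = - \frac{1}{2 a + 2}.$$

Integrating with respect to $a$ gives $I(a) = - \frac{\log{\left(a + 1 \right)}}{2} - \frac{\log{\left(2 \right)}}{2} + \frac{\log{\left(3 \right)}}{2} + C$.

At $a = \frac{1}{2}$ the integrand is identically $0$, so $I(\frac{1}{2}) = 0$. The closed form gives $0$, hence $C = 0$.

Setting $a = \frac{1}{4}$:
$$I = \log{\left(\frac{\sqrt{30}}{5} \right)}.$$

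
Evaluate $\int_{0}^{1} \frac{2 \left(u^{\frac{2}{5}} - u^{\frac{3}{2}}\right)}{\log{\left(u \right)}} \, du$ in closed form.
$- \log{\left(\frac{625}{196} \right)}$

Consider the one-parameter family: let $I(a) = \int_{0}^{1} \frac{2 \left(u^{\frac{2}{5}} - u^{a}\right)}{\log{\left(u \right)}} \, du$.

Since $\dfrac{\partial}{\partial a}\,u^{a} = u^{a} \ln u$, the $\ln u$ in the denominator cancels and
$$\frac{dI}{da} = \int_{0}^{1} -2 u^{a} \, du = -2 \left[\frac{u^{a+1}}{a+1}\right]_0^1 = - \frac{2}{a + 1}.$$

Integrating with respect to $a$ gives $I(a) = - \log{\left(\frac{25 \left(a + 1\right)^{2}}{49} \right)} + C$.

At $a = \frac{2}{5}$ the integrand is identically $0$, so $I(\frac{2}{5}) = 0$. The closed form gives $0$, hence $C = 0$.

Setting $a = \frac{3}{2}$:
$$I = - \log{\left(\frac{625}{196} \right)}.$$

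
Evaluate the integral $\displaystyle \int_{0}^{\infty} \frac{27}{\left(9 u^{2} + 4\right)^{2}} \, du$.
$\frac{9 \pi}{32}$

Start from the standard arctangent integral
$$J(a) = \int_{0}^{\infty} \frac{1}{3 \left(a^{2} + u^{2}\right)} \, du = \frac{\pi}{6 a}.$$

Differentiating under the integral sign with respect to $a$,
$$\frac{dJ}{da} = \int_{0}^{\infty} - \frac{2 a}{3 \left(a^{2} + u^{2}\right)^{2}} \, du = - \frac{\pi}{6 a^{2}},$$
so $\int_{0}^{\infty} \frac{1}{3 \left(a^{2} + u^{2}\right)^{2}} \, du = \frac{\pi}{12 a^{3}}$.

Setting $a = \frac{2}{3}$:
$$I = \frac{9 \pi}{32}.$$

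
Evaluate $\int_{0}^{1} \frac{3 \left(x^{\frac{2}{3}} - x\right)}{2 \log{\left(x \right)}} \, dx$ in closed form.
$- \log{\left(\frac{6 \sqrt{30}}{25} \right)}$

Consider the one-parameter family: let $I(a) = \int_{0}^{1} \frac{3 \left(x^{\frac{2}{3}} - x^{a}\right)}{2 \log{\left(x \right)}} \, dx$.

Since $\dfrac{\partial}{\partial a}\,x^{a} = x^{a} \ln x$, the $\ln x$ in the denominator cancels and
$$\frac{dI}{da} = \int_{0}^{1} - \frac{3}{2} x^{a} \, dx = - \frac{3}{2} \left[\frac{x^{a+1}}{a+1}\right]_0^1 = - \frac{3}{2 a + 2}.$$

Integrating with respect to $a$ gives $I(a) = - \log{\left(\frac{3 \sqrt{15} \left(a + 1\right)^{\frac{3}{2}}}{25} \right)} + C$.

At $a = \frac{2}{3}$ the integrand is identically $0$, so $I(\frac{2}{3}) = 0$. The closed form gives $0$, hence $C = 0$.

Setting $a = 1$:
$$I = - \log{\left(\frac{6 \sqrt{30}}{25} \right)}.$$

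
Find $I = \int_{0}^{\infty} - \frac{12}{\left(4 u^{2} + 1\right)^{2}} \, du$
$- \frac{3 \pi}{2}$

Begin with the known result
$$J(a) = \int_{0}^{\infty} - \frac{3}{4 \left(a^{2} + u^{2}\right)} \, du = - \frac{3 \pi}{8 a}.$$

Differentiating under the integral sign with respect to $a$,
$$\frac{dJ}{da} = \int_{0}^{\infty} \frac{3 a}{2 \left(a^{2} + u^{2}\right)^{2}} \, du = \frac{3 \pi}{8 a^{2}},$$
so $\int_{0}^{\infty} - \frac{3}{4 \left(a^{2} + u^{2}\right)^{2}} \, du = - \frac{3 \pi}{16 a^{3}}$.

Setting $a = \frac{1}{2}$:
$$I = - \frac{3 \pi}{2}.$$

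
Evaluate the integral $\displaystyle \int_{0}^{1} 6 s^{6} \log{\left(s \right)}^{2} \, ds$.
$\frac{12}{343}$

Consider the simpler parametrised integral
$$J(a) = \int_{0}^{1} 6 s^{a} \, ds = \frac{6}{a + 1}.$$

Differentiating under the integral sign brings down a factor of $\ln s$:
$$\frac{dJ}{da} = \int_{0}^{1} 6 s^{a} \log{\left(s \right)} \, ds = - \frac{6}{\left(a + 1\right)^{2}}.$$

Repeating twice in total — each differentiation brings down another $\ln s$ — gives
$$\frac{d^{2}J}{da^{2}} = \int_{0}^{1} 6 s^{a} \log{\left(s \right)}^{2} \, ds = \frac{12}{\left(a + 1\right)^{3}},$$
and the integrand here is exactly the target integrand, so $I = \frac{12}{\left(a + 1\right)^{3}}$.

Setting $a = 6$:
$$I = \frac{12}{343}.$$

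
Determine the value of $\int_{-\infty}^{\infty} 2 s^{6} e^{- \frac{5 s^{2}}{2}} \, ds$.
$\frac{6 \sqrt{10} \sqrt{\pi}}{125}$

Consider the simpler parametrised integral
$$J(a) = \int_{-\infty}^{\infty} 2 e^{- a s^{2}} \, ds = \frac{2 \sqrt{\pi}}{\sqrt{a}}.$$

Differentiating under the integral sign brings down a factor of $(-s^2)$:
$$\frac{dJ}{da} = \int_{-\infty}^{\infty} - 2 s^{2} e^{- a s^{2}} \, ds = - \frac{\sqrt{\pi}}{a^{\frac{3}{2}}}.$$

Repeating $3$ times in total — each differentiation brings down another $(-s^2)$ — gives
$$\frac{d^{3}J}{da^{3}} = \int_{-\infty}^{\infty} - 2 s^{6} e^{- a s^{2}} \, ds = - \frac{15 \sqrt{\pi}}{4 a^{\frac{7}{2}}},$$
and the integrand here is $(-1)^{3}$ times the target integrand, so $I = (-1)^{3}\,\frac{d^{3}J}{da^{3}} = \frac{15 \sqrt{\pi}}{4 a^{\frac{7}{2}}}$.

Setting $a = \frac{5}{2}$:
$$I = \frac{6 \sqrt{10} \sqrt{\pi}}{125}.$$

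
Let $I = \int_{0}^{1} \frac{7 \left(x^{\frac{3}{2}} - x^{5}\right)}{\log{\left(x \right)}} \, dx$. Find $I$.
$\log{\left(\frac{78125}{35831808} \right)}$

Consider the one-parameter family: let $I(a) = \int_{0}^{1} \frac{7 \left(- x^{5} + x^{a}\right)}{\log{\left(x \right)}} \, dx$.

Since $\dfrac{\partial}{\partial a}\,x^{a} = x^{a} \ln x$, the $\ln x$ in the denominator cancels and
$$\frac{dI}{da} = \int_{0}^{1} 7 x^{a} \, dx = 7 \left[\frac{x^{a+1}}{a+1}\right]_0^1 = \frac{7}{a + 1}.$$

Integrating with respect to $a$ gives $I(a) = \log{\left(\frac{\left(a + 1\right)^{7}}{279936} \right)} + C$.

At $a = 5$ the integrand is identically $0$, so $I(5) = 0$. The closed form gives $0$, hence $C = 0$.

Setting $a = \frac{3}{2}$:
$$I = \log{\left(\frac{78125}{35831808} \right)}.$$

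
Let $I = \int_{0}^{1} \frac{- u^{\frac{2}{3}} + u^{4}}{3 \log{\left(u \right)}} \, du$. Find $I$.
$\frac{\log{\left(3 \right)}}{3}$

Replace the exponent $\frac{2}{3}$ by a parameter $a$: let $I(a) = \int_{0}^{1} \frac{u^{4} - u^{a}}{3 \log{\left(u \right)}} \, du$.

Since $\dfrac{\partial}{\partial a}\,u^{a} = u^{a} \ln u$, the $\ln u$ in the denominator cancels and
$$\frac{dI}{da} = \int_{0}^{1} - \frac{1}{3} u^{a} \, du = - \frac{1}{3} \left[\frac{u^{a+1}}{a+1}\right]_0^1 = - \frac{1}{3 a + 3}.$$

Integrating with respect to $a$ gives $I(a) = - \frac{\log{\left(a + 1 \right)}}{3} + \frac{\log{\left(5 \right)}}{3} + C$.

At $a = 4$ the integrand is identically $0$, so $I(4) = 0$. The closed form gives $0$, hence $C = 0$.

Setting $a = \frac{2}{3}$:
$$I = \frac{\log{\left(3 \right)}}{3}.$$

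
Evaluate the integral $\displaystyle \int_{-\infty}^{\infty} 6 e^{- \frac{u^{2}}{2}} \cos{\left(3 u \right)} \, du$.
$\frac{6 \sqrt{2} \sqrt{\pi}}{e^{\frac{9}{2}}}$

Define $I(b) = \int_{-\infty}^{\infty} 6 e^{- \frac{u^{2}}{2}} \cos{\left(b u \right)} \, du$.

Differentiating under the integral sign,
$$I'(b) = \int_{-\infty}^{\infty} - 6 u e^{- \frac{u^{2}}{2}} \sin{\left(b u \right)} \, du.$$

Integrate $\int_{-\infty}^{\infty} u \sin(b u)\, e^{- \frac{u^{2}}{2}}\, du$ by parts with $w = \sin(b u)$ and $dv = u\, e^{- \frac{u^{2}}{2}}\, du$, giving $v = - e^{- \frac{u^{2}}{2}}$. The boundary term vanishes and
$$\int_{-\infty}^{\infty} u \sin(b u)\, e^{- \frac{u^{2}}{2}}\, du = b \int_{-\infty}^{\infty} \cos(b u)\, e^{- \frac{u^{2}}{2}}\, du,$$
so $I'(b) = - b\, I(b)$.

This is a separable first-order ODE; solving with the initial condition $I(0) = \int_{-\infty}^{\infty} 6 e^{- \frac{u^{2}}{2}}\,du = 6 \sqrt{2} \sqrt{\pi}$ gives
$$I(b) = 6 \sqrt{2} \sqrt{\pi} e^{- \frac{b^{2}}{2}}.$$

Setting $b = 3$:
$$I = \frac{6 \sqrt{2} \sqrt{\pi}}{e^{\frac{9}{2}}}.$$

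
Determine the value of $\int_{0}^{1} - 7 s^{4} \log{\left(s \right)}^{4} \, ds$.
$- \frac{168}{3125}$

Start from the elementary integral
$$J(a) = \int_{0}^{1} - 7 s^{a} \, ds = - \frac{7}{a + 1}.$$

Differentiating under the integral sign brings down a factor of $\ln s$:
$$\frac{dJ}{da} = \int_{0}^{1} - 7 s^{a} \log{\left(s \right)} \, ds = \frac{7}{\left(a + 1\right)^{2}}.$$

Repeating $4$ times in total — each differentiation brings down another $\ln s$ — gives
$$\frac{d^{4}J}{da^{4}} = \int_{0}^{1} - 7 s^{a} \log{\left(s \right)}^{4} \, ds = - \frac{168}{\left(a + 1\right)^{5}},$$
and the integrand here is exactly the target integrand, so $I = - \frac{168}{\left(a + 1\right)^{5}}$.

Setting $a = 4$:
$$I = - \frac{168}{3125}.$$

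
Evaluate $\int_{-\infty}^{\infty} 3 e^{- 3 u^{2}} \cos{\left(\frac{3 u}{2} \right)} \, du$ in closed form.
$\frac{\sqrt{3} \sqrt{\pi}}{e^{\frac{3}{16}}}$

Define $I(b) = \int_{-\infty}^{\infty} 3 e^{- 3 u^{2}} \cos{\left(b u \right)} \, du$.

Differentiating under the integral sign,
$$I'(b) = \int_{-\infty}^{\infty} - 3 u e^{- 3 u^{2}} \sin{\left(b u \right)} \, du.$$

Integrate $\int_{-\infty}^{\infty} u \sin(b u)\, e^{- 3 u^{2}}\, du$ by parts with $w = \sin(b u)$ and $dv = u\, e^{- 3 u^{2}}\, du$, giving $v = - \frac{e^{- 3 u^{2}}}{6}$. The boundary term vanishes and
$$\int_{-\infty}^{\infty} u \sin(b u)\, e^{- 3 u^{2}}\, du = \frac{b}{6} \int_{-\infty}^{\infty} \cos(b u)\, e^{- 3 u^{2}}\, du,$$
so $I'(b) = - \frac{b}{6}\, I(b)$.

This is a separable first-order ODE; solving with the initial condition $I(0) = \int_{-\infty}^{\infty} 3 e^{- 3 u^{2}}\,du = \sqrt{3} \sqrt{\pi}$ gives
$$I(b) = \sqrt{3} \sqrt{\pi} e^{- \frac{b^{2}}{12}}.$$

Setting $b = \frac{3}{2}$:
$$I = \frac{\sqrt{3} \sqrt{\pi}}{e^{\frac{3}{16}}}.$$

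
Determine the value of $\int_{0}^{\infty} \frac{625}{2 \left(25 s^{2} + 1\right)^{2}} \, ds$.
$\frac{125 \pi}{8}$

Begin with the known result
$$J(a) = \int_{0}^{\infty} \frac{1}{2 \left(a^{2} + s^{2}\right)} \, ds = \frac{\pi}{4 a}.$$

Differentiating under the integral sign with respect to $a$,
$$\frac{dJ}{da} = \int_{0}^{\infty} - \frac{a}{\left(a^{2} + s^{2}\right)^{2}} \, ds = - \frac{\pi}{4 a^{2}},$$
so $\int_{0}^{\infty} \frac{1}{2 \left(a^{2} + s^{2}\right)^{2}} \, ds = \frac{\pi}{8 a^{3}}$.

Setting $a = \frac{1}{5}$:
$$I = \frac{125 \pi}{8}.$$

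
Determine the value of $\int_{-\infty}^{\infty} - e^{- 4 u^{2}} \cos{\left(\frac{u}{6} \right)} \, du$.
$- \frac{\sqrt{\pi}}{2 e^{\frac{1}{576}}}$

Define $I(b) = \int_{-\infty}^{\infty} - e^{- 4 u^{2}} \cos{\left(b u \right)} \, du$.

Differentiating under the integral sign,
$$I'(b) = \int_{-\infty}^{\infty} u e^{- 4 u^{2}} \sin{\left(b u \right)} \, du.$$

Integrate $\int_{-\infty}^{\infty} u \sin(b u)\, e^{- 4 u^{2}}\, du$ by parts with $w = \sin(b u)$ and $dv = u\, e^{- 4 u^{2}}\, du$, giving $v = - \frac{e^{- 4 u^{2}}}{8}$. The boundary term vanishes and
$$\int_{-\infty}^{\infty} u \sin(b u)\, e^{- 4 u^{2}}\, du = \frac{b}{8} \int_{-\infty}^{\infty} \cos(b u)\, e^{- 4 u^{2}}\, du,$$
so $I'(b) = - \frac{b}{8}\, I(b)$.

This is a separable first-order ODE; solving with the initial condition $I(0) = \int_{-\infty}^{\infty} - e^{- 4 u^{2}}\,du = - \frac{\sqrt{\pi}}{2}$ gives
$$I(b) = - \frac{\sqrt{\pi} e^{- \frac{b^{2}}{16}}}{2}.$$

Setting $b = \frac{1}{6}$:
$$I = - \frac{\sqrt{\pi}}{2 e^{\frac{1}{576}}}.$$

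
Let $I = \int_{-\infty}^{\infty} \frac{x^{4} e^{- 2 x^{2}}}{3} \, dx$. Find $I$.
$\frac{\sqrt{2} \sqrt{\pi}}{32}$

Start from the elementary integral
$$J(a) = \int_{-\infty}^{\infty} \frac{e^{- a x^{2}}}{3} \, dx = \frac{\sqrt{\pi}}{3 \sqrt{a}}.$$

Differentiating under the integral sign brings down a factor of $(-x^2)$:
$$\frac{dJ}{da} = \int_{-\infty}^{\infty} - \frac{x^{2} e^{- a x^{2}}}{3} \, dx = - \frac{\sqrt{\pi}}{6 a^{\frac{3}{2}}}.$$

Repeating twice in total — each differentiation brings down another $(-x^2)$ — gives
$$\frac{d^{2}J}{da^{2}} = \int_{-\infty}^{\infty} \frac{x^{4} e^{- a x^{2}}}{3} \, dx = \frac{\sqrt{\pi}}{4 a^{\frac{5}{2}}},$$
and the integrand here is exactly the target integrand, so $I = \frac{\sqrt{\pi}}{4 a^{\frac{5}{2}}}$.

Setting $a = 2$:
$$I = \frac{\sqrt{2} \sqrt{\pi}}{32}.$$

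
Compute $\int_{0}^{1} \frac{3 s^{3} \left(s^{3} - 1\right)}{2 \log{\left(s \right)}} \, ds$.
$\log{\left(\frac{7 \sqrt{7}}{8} \right)}$

Replace the exponent $6$ by a parameter $a$: let $I(a) = \int_{0}^{1} \frac{3 \left(- s^{3} + s^{a}\right)}{2 \log{\left(s \right)}} \, ds$.

Since $\dfrac{\partial}{\partial a}\,s^{a} = s^{a} \ln s$, the $\ln s$ in the denominator cancels and
$$\frac{dI}{da} = \int_{0}^{1} \frac{3}{2} s^{a} \, ds = \frac{3}{2} \left[\frac{s^{a+1}}{a+1}\right]_0^1 = \frac{3}{2 \left(a + 1\right)}.$$

Integrating with respect to $a$ gives $I(a) = \log{\left(\frac{\left(a + 1\right)^{\frac{3}{2}}}{8} \right)} + C$.

At $a = 3$ the integrand is identically $0$, so $I(3) = 0$. The closed form gives $0$, hence $C = 0$.

Setting $a = 6$:
$$I = \log{\left(\frac{7 \sqrt{7}}{8} \right)}.$$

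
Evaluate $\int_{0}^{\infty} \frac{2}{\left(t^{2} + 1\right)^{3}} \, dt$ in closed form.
$\frac{3 \pi}{8}$

Start from the standard arctangent integral
$$J(a) = \int_{0}^{\infty} \frac{2}{a^{2} + t^{2}} \, dt = \frac{\pi}{a}.$$

Differentiating under the integral sign with respect to $a$,
$$\frac{dJ}{da} = \int_{0}^{\infty} - \frac{4 a}{\left(a^{2} + t^{2}\right)^{2}} \, dt = - \frac{\pi}{a^{2}},$$
so $\int_{0}^{\infty} \frac{2}{\left(a^{2} + t^{2}\right)^{2}} \, dt = \frac{\pi}{2 a^{3}}$.

Repeating — each differentiation of $1/(t^2+a^2)^j$ produces $-2ja/(t^2+a^2)^{j+1}$ — and dividing through by $-2ja$ at each step yields, after $2$ differentiations in total,
$$\int_{0}^{\infty} \frac{2}{\left(a^{2} + t^{2}\right)^{3}} \, dt = \frac{3 \pi}{8 a^{5}}.$$

Setting $a = 1$:
$$I = \frac{3 \pi}{8}.$$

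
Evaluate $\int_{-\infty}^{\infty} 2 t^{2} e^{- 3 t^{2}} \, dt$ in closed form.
$\frac{\sqrt{3} \sqrt{\pi}}{9}$

Begin with the known integral
$$J(a) = \int_{-\infty}^{\infty} 2 e^{- a t^{2}} \, dt = \frac{2 \sqrt{\pi}}{\sqrt{a}}.$$

Differentiating under the integral sign brings down a factor of $(-t^2)$:
$$\frac{dJ}{da} = \int_{-\infty}^{\infty} - 2 t^{2} e^{- a t^{2}} \, dt = - \frac{\sqrt{\pi}}{a^{\frac{3}{2}}}.$$

The integral on the left is $-I$, so $I = \frac{\sqrt{\pi}}{a^{\frac{3}{2}}}$.

Setting $a = 3$:
$$I = \frac{\sqrt{3} \sqrt{\pi}}{9}.$$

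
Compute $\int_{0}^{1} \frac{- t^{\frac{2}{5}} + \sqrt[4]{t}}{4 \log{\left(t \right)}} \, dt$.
$\log{\left(\frac{\sqrt{10} \cdot 7^{\frac{3}{4}}}{14} \right)}$

Replace the exponent $\frac{1}{4}$ by a parameter $a$: let $I(a) = \int_{0}^{1} \frac{- t^{\frac{2}{5}} + t^{a}}{4 \log{\left(t \right)}} \, dt$.

Since $\dfrac{\partial}{\partial a}\,t^{a} = t^{a} \ln t$, the $\ln t$ in the denominator cancels and
$$\frac{dI}{da} = \int_{0}^{1} \frac{1}{4} t^{a} \, dt = \frac{1}{4} \left[\frac{t^{a+1}}{a+1}\right]_0^1 = \frac{1}{4 \left(a + 1\right)}.$$

Integrating with respect to $a$ gives $I(a) = \frac{\log{\left(a + 1 \right)}}{4} - \frac{\log{\left(7 \right)}}{4} + \frac{\log{\left(5 \right)}}{4} + C$.

At $a = \frac{2}{5}$ the integrand is identically $0$, so $I(\frac{2}{5}) = 0$. The closed form gives $0$, hence $C = 0$.

Setting $a = \frac{1}{4}$:
$$I = \log{\left(\frac{\sqrt{10} \cdot 7^{\frac{3}{4}}}{14} \right)}.$$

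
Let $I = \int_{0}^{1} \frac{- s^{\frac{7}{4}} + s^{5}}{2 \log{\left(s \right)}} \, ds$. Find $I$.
$\log{\left(\frac{2 \sqrt{66}}{11} \right)}$

Replace the exponent $\frac{7}{4}$ by a parameter $a$: let $I(a) = \int_{0}^{1} \frac{s^{5} - s^{a}}{2 \log{\left(s \right)}} \, ds$.

Since $\dfrac{\partial}{\partial a}\,s^{a} = s^{a} \ln s$, the $\ln s$ in the denominator cancels and
$$\frac{dI}{da} = \int_{0}^{1} - \frac{1}{2} s^{a} \, ds = - \frac{1}{2} \left[\frac{s^{a+1}}{a+1}\right]_0^1 = - \frac{1}{2 a + 2}.$$

Integrating with respect to $a$ gives $I(a) = - \frac{\log{\left(a + 1 \right)}}{2} + \frac{\log{\left(6 \right)}}{2} + C$.

At $a = 5$ the integrand is identically $0$, so $I(5) = 0$. The closed form gives $0$, hence $C = 0$.

Setting $a = \frac{7}{4}$:
$$I = \log{\left(\frac{2 \sqrt{66}}{11} \right)}.$$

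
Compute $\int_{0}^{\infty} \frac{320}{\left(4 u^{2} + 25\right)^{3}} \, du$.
$\frac{6 \pi}{625}$

Begin with the known result
$$J(a) = \int_{0}^{\infty} \frac{5}{a^{2} + u^{2}} \, du = \frac{5 \pi}{2 a}.$$

Differentiating under the integral sign with respect to $a$,
$$\frac{dJ}{da} = \int_{0}^{\infty} - \frac{10 a}{\left(a^{2} + u^{2}\right)^{2}} \, du = - \frac{5 \pi}{2 a^{2}},$$
so $\int_{0}^{\infty} \frac{5}{\left(a^{2} + u^{2}\right)^{2}} \, du = \frac{5 \pi}{4 a^{3}}$.

Repeating — each differentiation of $1/(u^2+a^2)^j$ produces $-2ja/(u^2+a^2)^{j+1}$ — and dividing through by $-2ja$ at each step yields, after $2$ differentiations in total,
$$\int_{0}^{\infty} \frac{5}{\left(a^{2} + u^{2}\right)^{3}} \, du = \frac{15 \pi}{16 a^{5}}.$$

Setting $a = \frac{5}{2}$:
$$I = \frac{6 \pi}{625}.$$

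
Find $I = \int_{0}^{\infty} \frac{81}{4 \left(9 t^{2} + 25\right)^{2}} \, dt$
$\frac{27 \pi}{2000}$

Begin with the known result
$$J(a) = \int_{0}^{\infty} \frac{1}{4 \left(a^{2} + t^{2}\right)} \, dt = \frac{\pi}{8 a}.$$

Differentiating under the integral sign with respect to $a$,
$$\frac{dJ}{da} = \int_{0}^{\infty} - \frac{a}{2 \left(a^{2} + t^{2}\right)^{2}} \, dt = - \frac{\pi}{8 a^{2}},$$
so $\int_{0}^{\infty} \frac{1}{4 \left(a^{2} + t^{2}\right)^{2}} \, dt = \frac{\pi}{16 a^{3}}$.

Setting $a = \frac{5}{3}$:
$$I = \frac{27 \pi}{2000}.$$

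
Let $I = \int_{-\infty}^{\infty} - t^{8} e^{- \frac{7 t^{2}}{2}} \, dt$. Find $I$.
$- \frac{15 \sqrt{14} \sqrt{\pi}}{2401}$

Consider the simpler parametrised integral
$$J(a) = \int_{-\infty}^{\infty} - e^{- a t^{2}} \, dt = - \frac{\sqrt{\pi}}{\sqrt{a}}.$$

Differentiating under the integral sign brings down a factor of $(-t^2)$:
$$\frac{dJ}{da} = \int_{-\infty}^{\infty} t^{2} e^{- a t^{2}} \, dt = \frac{\sqrt{\pi}}{2 a^{\frac{3}{2}}}.$$

Repeating $4$ times in total — each differentiation brings down another $(-t^2)$ — gives
$$\frac{d^{4}J}{da^{4}} = \int_{-\infty}^{\infty} - t^{8} e^{- a t^{2}} \, dt = - \frac{105 \sqrt{\pi}}{16 a^{\frac{9}{2}}},$$
and the integrand here is exactly the target integrand, so $I = - \frac{105 \sqrt{\pi}}{16 a^{\frac{9}{2}}}$.

Setting $a = \frac{7}{2}$:
$$I = - \frac{15 \sqrt{14} \sqrt{\pi}}{2401}.$$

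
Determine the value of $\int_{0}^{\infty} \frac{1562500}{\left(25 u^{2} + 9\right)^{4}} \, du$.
$\frac{390625 \pi}{17496}$

Start from the standard arctangent integral
$$J(a) = \int_{0}^{\infty} \frac{4}{a^{2} + u^{2}} \, du = \frac{2 \pi}{a}.$$

Differentiating under the integral sign with respect to $a$,
$$\frac{dJ}{da} = \int_{0}^{\infty} - \frac{8 a}{\left(a^{2} + u^{2}\right)^{2}} \, du = - \frac{2 \pi}{a^{2}},$$
so $\int_{0}^{\infty} \frac{4}{\left(a^{2} + u^{2}\right)^{2}} \, du = \frac{\pi}{a^{3}}$.

Repeating — each differentiation of $1/(u^2+a^2)^j$ produces $-2ja/(u^2+a^2)^{j+1}$ — and dividing through by $-2ja$ at each step yields, after $3$ differentiations in total,
$$\int_{0}^{\infty} \frac{4}{\left(a^{2} + u^{2}\right)^{4}} \, du = \frac{5 \pi}{8 a^{7}}.$$

Setting $a = \frac{3}{5}$:
$$I = \frac{390625 \pi}{17496}.$$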